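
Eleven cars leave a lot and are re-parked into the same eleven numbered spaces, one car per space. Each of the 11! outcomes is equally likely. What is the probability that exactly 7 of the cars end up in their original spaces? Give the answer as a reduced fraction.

1/13440

Favorable outcomes: C(11,7)·!4 = 330·9 = 2970.
Total outcomes: 11! = 39916800.
Probability = 2970/39916800 = 1/13440.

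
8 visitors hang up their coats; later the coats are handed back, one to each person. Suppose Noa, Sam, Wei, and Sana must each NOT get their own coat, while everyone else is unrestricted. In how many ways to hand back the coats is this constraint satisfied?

Inclusion-exclusion on the 4 forbidden self-matches:
Σ_{j=0}^{4} (-1)^j C(4,j)(8-j)!
= C(4,0)·8! - C(4,1)·7! + C(4,2)·6! - C(4,3)·5! + C(4,4)·4!
= 40320 - 20160 + 4320 - 480 + 24
= 24024

24024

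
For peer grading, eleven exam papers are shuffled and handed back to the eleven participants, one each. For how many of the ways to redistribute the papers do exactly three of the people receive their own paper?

2447445

Pick the 3 fixed positions: C(11,3) = 165 ways.
The remaining 8 must be deranged: !8 = 14833.
Total: 165 × 14833 = 2447445.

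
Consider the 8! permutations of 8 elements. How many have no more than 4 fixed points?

Sum C(8,i)·!(8-i) for i = 0..4:
  i=0: C(8,0)·!8 = 1·14833 = 14833
  i=1: C(8,1)·!7 = 8·1854 = 14832
  i=2: C(8,2)·!6 = 28·265 = 7420
  i=3: C(8,3)·!5 = 56·44 = 2464
  i=4: C(8,4)·!4 = 70·9 = 630
Total = 40179.

40179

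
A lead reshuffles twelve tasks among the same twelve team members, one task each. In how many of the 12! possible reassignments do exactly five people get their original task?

Choose which 5 of the 12 are fixed: C(12,5) = 792.
The remaining 7 must be deranged: !7 = 1854.
Total: 792 × 1854 = 1468368.

1468368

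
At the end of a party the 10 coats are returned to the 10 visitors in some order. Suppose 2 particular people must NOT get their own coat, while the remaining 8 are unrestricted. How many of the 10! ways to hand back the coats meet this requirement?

2943360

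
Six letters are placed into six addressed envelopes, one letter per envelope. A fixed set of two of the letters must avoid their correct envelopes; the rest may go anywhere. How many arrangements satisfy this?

504

Let A_j be the event that the j-th constrained one is fixed. By inclusion-exclusion over the 2 events:
Σ_{j=0}^{2} (-1)^j C(2,j)(6-j)!
= C(2,0)·6! - C(2,1)·5! + C(2,2)·4!
= 720 - 240 + 24
= 504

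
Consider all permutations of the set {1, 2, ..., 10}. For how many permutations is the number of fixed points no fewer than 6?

Sum C(10,i)·!(10-i) for i = 6..10:
  i=6: C(10,6)·!4 = 210·9 = 1890
  i=7: C(10,7)·!3 = 120·2 = 240
  i=8: C(10,8)·!2 = 45·1 = 45
  i=9: C(10,9)·!1 = 10·0 = 0
  i=10: C(10,10)·!0 = 1·1 = 1
Total = 2176.

2176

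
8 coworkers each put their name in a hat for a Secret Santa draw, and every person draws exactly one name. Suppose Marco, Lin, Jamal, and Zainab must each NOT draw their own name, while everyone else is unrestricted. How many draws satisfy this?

24024

Let A_j be the event that the j-th constrained one is fixed. By inclusion-exclusion over the 4 events:
Σ_{j=0}^{4} (-1)^j C(4,j)(8-j)!
= C(4,0)·8! - C(4,1)·7! + C(4,2)·6! - C(4,3)·5! + C(4,4)·4!
= 40320 - 20160 + 4320 - 480 + 24
= 24024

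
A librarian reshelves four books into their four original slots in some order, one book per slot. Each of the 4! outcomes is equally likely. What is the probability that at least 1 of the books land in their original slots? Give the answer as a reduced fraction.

Favorable outcomes: Σ_{i≥1} C(4,i)·!(4-i) = 4·2 + 6·1 + 4·0 + 1·1 = 15.
Total outcomes: 4! = 24.
Probability = 15/24 = 5/8.

5/8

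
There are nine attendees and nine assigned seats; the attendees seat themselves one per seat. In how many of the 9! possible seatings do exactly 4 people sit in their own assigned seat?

5544

Pick the 4 fixed positions: C(9,4) = 126 ways.
The remaining 5 must be deranged: !5 = 44.
Total: 126 × 44 = 5544.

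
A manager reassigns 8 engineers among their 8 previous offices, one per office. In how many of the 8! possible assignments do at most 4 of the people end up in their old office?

# with exactly i fixed is C(8,i)·!(8-i); sum over i=0..4:
  i=0: C(8,0)·!8 = 1·14833 = 14833
  i=1: C(8,1)·!7 = 8·1854 = 14832
  i=2: C(8,2)·!6 = 28·265 = 7420
  i=3: C(8,3)·!5 = 56·44 = 2464
  i=4: C(8,4)·!4 = 70·9 = 630
Total = 40179.

40179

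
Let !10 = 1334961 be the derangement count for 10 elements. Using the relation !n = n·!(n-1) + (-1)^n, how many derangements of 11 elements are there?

14684570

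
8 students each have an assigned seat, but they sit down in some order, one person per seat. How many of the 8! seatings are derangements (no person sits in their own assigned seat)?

14833

!8 = 8! · Σ_{k=0}^{8} (-1)^k/k!
= 8! - 8!/1! + 8!/2! - 8!/3! + 8!/4! - 8!/5! + 8!/6! - 8!/7! + 8!/8!
= 40320 - 40320 + 20160 - 6720 + 1680 - 336 + 56 - 8 + 1
= 14833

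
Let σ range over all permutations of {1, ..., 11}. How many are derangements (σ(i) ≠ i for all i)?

The number of derangements of 11 is !11 = Σ_{k=0}^{11} (-1)^k·11!/k!
= 11! - 11!/1! + 11!/2! - 11!/3! + 11!/4! - 11!/5! + 11!/6! - 11!/7! + 11!/8! - 11!/9! + 11!/10! - 11!/11!
= 39916800 - 39916800 + 19958400 - 6652800 + 1663200 - 332640 + 55440 - 7920 + 990 - 110 + 11 - 1
= 14684570

14684570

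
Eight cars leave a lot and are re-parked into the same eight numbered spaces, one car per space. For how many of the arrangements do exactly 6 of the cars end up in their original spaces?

28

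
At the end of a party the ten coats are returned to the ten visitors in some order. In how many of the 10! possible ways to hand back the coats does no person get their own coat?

Use !n = (n-1)(!(n-1) + !(n-2)).
!10 = 9·(133496 + 14833) = 9·148329 = 1334961

1334961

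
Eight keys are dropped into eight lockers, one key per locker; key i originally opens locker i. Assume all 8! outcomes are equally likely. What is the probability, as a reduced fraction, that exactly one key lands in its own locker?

103/280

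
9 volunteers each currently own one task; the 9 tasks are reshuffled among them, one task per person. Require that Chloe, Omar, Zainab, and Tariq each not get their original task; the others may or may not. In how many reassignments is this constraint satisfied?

Inclusion-exclusion on the 4 forbidden self-matches:
Σ_{j=0}^{4} (-1)^j C(4,j)(9-j)!
= C(4,0)·9! - C(4,1)·8! + C(4,2)·7! - C(4,3)·6! + C(4,4)·5!
= 362880 - 161280 + 30240 - 2880 + 120
= 229080

229080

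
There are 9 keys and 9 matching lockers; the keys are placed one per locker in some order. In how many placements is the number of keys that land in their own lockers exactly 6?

Choose which 6 of the 9 are fixed: C(9,6) = 84.
The remaining 3 must be deranged: !3 = 2.
Total: 84 × 2 = 168.

168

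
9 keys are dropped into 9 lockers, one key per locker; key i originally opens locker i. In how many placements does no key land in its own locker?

133496

The subfactorial !9 = [9!/e] (nearest integer).
9! = 362880, and 362880/e ≈ 133496.09, so !9 = 133496.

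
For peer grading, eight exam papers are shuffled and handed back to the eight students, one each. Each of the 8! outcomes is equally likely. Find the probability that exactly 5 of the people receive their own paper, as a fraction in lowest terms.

Favorable outcomes: C(8,5)·!3 = 56·2 = 112.
Total outcomes: 8! = 40320.
Probability = 112/40320 = 1/360.

1/360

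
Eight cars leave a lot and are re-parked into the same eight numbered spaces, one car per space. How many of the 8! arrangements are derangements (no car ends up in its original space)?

14833

!8 is the nearest integer to 8!/e.
8! = 40320, and 40320/e ≈ 14832.90, so !8 = 14833.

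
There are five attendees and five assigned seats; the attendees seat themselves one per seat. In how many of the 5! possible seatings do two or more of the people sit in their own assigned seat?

31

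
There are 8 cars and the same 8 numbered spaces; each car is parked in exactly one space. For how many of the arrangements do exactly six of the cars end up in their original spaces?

Choose which 6 of the 8 are fixed: C(8,6) = 28.
The other 2 form a derangement: !2 = 1.
Total: 28 × 1 = 28.

28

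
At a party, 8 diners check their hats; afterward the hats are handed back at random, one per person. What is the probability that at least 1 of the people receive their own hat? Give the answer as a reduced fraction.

Favorable outcomes: Σ_{i≥1} C(8,i)·!(8-i) = 8·1854 + 28·265 + 56·44 + 70·9 + 56·2 + 28·1 + 8·0 + 1·1 = 25487.
Total outcomes: 8! = 40320.
Probability = 25487/40320 = 3641/5760.

3641/5760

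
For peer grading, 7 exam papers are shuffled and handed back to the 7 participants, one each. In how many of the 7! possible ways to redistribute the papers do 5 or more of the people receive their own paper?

# with exactly i fixed is C(7,i)·!(7-i); sum over i=5..7:
  i=5: C(7,5)·!2 = 21·1 = 21
  i=6: C(7,6)·!1 = 7·0 = 0
  i=7: C(7,7)·!0 = 1·1 = 1
Total = 22.

22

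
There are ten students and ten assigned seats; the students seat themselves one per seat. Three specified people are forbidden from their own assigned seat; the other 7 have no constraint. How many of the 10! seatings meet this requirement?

2656080

Inclusion-exclusion on the 3 forbidden self-matches:
Σ_{j=0}^{3} (-1)^j C(3,j)(10-j)!
= C(3,0)·10! - C(3,1)·9! + C(3,2)·8! - C(3,3)·7!
= 3628800 - 1088640 + 120960 - 5040
= 2656080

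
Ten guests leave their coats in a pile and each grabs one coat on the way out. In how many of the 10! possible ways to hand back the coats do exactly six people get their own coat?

Pick the 6 fixed positions: C(10,6) = 210 ways.
The remaining 4 must be deranged: !4 = 9.
Total: 210 × 9 = 1890.

1890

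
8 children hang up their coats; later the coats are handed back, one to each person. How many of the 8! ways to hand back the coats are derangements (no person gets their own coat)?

14833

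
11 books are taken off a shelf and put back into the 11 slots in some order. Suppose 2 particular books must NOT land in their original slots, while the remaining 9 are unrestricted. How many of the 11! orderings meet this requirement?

33022080

Inclusion-exclusion on the 2 forbidden self-matches:
Σ_{j=0}^{2} (-1)^j C(2,j)(11-j)!
= C(2,0)·11! - C(2,1)·10! + C(2,2)·9!
= 39916800 - 7257600 + 362880
= 33022080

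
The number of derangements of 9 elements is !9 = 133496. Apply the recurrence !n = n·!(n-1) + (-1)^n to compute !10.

!10 = 10·133496 + 1 = 1334961.

1334961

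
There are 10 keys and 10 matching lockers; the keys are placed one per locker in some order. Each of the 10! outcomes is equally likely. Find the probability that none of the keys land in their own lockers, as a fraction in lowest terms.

16481/44800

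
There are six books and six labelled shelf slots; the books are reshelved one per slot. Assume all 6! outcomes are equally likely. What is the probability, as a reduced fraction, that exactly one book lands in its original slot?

11/30

Favorable outcomes: C(6,1)·!5 = 6·44 = 264.
Total outcomes: 6! = 720.
Probability = 264/720 = 11/30.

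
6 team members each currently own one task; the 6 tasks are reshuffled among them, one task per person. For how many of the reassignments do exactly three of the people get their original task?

Pick the 3 fixed positions: C(6,3) = 20 ways.
The other 3 form a derangement: !3 = 2.
Total: 20 × 2 = 40.

40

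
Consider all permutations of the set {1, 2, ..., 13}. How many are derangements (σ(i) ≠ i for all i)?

2290792932

By inclusion-exclusion, !13 = Σ (-1)^k · 13!/k! for k=0..13
= 13! - 13!/1! + 13!/2! - 13!/3! + 13!/4! - 13!/5! + 13!/6! - 13!/7! + 13!/8! - 13!/9! + 13!/10! - 13!/11! + 13!/12! - 13!/13!
= 6227020800 - 6227020800 + 3113510400 - 1037836800 + 259459200 - 51891840 + 8648640 - 1235520 + 154440 - 17160 + 1716 - 156 + 13 - 1
= 2290792932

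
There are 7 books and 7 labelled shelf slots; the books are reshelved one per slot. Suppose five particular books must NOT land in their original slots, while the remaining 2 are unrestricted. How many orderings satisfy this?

Inclusion-exclusion on the 5 forbidden self-matches:
Σ_{j=0}^{5} (-1)^j C(5,j)(7-j)!
= C(5,0)·7! - C(5,1)·6! + C(5,2)·5! - C(5,3)·4! + C(5,4)·3! - C(5,5)·2!
= 5040 - 3600 + 1200 - 240 + 30 - 2
= 2428

2428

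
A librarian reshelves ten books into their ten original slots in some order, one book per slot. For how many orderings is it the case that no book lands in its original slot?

The subfactorial !10 = [10!/e] (nearest integer).
10! = 3628800, and 3628800/e ≈ 1334960.92, so !10 = 1334961.

1334961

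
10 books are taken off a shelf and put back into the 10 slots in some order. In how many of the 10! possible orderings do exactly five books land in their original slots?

11088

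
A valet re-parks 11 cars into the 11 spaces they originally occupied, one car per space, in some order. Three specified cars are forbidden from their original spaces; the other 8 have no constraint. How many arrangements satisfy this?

30078720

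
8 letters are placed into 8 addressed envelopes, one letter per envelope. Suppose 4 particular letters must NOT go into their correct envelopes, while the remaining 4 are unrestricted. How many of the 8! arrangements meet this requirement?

24024

Let A_j be the event that the j-th constrained one is fixed. By inclusion-exclusion over the 4 events:
Σ_{j=0}^{4} (-1)^j C(4,j)(8-j)!
= C(4,0)·8! - C(4,1)·7! + C(4,2)·6! - C(4,3)·5! + C(4,4)·4!
= 40320 - 20160 + 4320 - 480 + 24
= 24024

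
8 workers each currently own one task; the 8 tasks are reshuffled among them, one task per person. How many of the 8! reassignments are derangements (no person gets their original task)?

14833

!8 is the nearest integer to 8!/e.
8! = 40320, and 40320/e ≈ 14832.90, so !8 = 14833.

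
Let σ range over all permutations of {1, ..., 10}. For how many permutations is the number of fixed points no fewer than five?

13264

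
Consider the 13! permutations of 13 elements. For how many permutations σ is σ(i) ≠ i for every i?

2290792932

!13 is the nearest integer to 13!/e.
13! = 6227020800, and 6227020800/e ≈ 2290792932.07, so !13 = 2290792932.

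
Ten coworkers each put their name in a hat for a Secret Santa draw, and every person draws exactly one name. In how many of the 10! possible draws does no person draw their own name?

1334961

The subfactorial !10 = [10!/e] (nearest integer).
10! = 3628800, and 3628800/e ≈ 1334960.92, so !10 = 1334961.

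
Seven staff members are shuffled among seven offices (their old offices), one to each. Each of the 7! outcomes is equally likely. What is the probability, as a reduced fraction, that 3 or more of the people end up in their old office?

Favorable outcomes: Σ_{i≥3} C(7,i)·!(7-i) = 35·9 + 35·2 + 21·1 + 7·0 + 1·1 = 407.
Total outcomes: 7! = 5040.
Probability = 407/5040 = 407/5040.

407/5040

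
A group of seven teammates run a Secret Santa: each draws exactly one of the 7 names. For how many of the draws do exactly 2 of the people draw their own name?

Pick the 2 fixed positions: C(7,2) = 21 ways.
The remaining 5 must be deranged: !5 = 44.
Total: 21 × 44 = 924.

924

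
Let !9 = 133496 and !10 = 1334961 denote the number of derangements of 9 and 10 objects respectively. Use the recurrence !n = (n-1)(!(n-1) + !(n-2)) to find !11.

!11 = (11-1)·(!10 + !9) = 10·(1334961 + 133496) = 10·1468457 = 14684570.

14684570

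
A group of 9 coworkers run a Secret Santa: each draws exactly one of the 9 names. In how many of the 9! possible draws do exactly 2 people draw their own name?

66744

Choose which 2 of the 9 are fixed: C(9,2) = 36.
The remaining 7 must be deranged: !7 = 1854.
Total: 36 × 1854 = 66744.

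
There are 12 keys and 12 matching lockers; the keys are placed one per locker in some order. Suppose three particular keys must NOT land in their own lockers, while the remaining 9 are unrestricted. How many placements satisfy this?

Let A_j be the event that the j-th constrained one is fixed. By inclusion-exclusion over the 3 events:
Σ_{j=0}^{3} (-1)^j C(3,j)(12-j)!
= C(3,0)·12! - C(3,1)·11! + C(3,2)·10! - C(3,3)·9!
= 479001600 - 119750400 + 10886400 - 362880
= 369774720

369774720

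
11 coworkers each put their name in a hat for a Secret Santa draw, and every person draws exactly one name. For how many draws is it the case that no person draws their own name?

The subfactorial !11 = [11!/e] (nearest integer).
11! = 39916800, and 39916800/e ≈ 14684570.08, so !11 = 14684570.

14684570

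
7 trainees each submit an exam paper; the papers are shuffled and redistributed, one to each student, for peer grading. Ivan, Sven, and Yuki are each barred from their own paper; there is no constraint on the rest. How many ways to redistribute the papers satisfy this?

3216

Let A_j be the event that the j-th constrained one is fixed. By inclusion-exclusion over the 3 events:
Σ_{j=0}^{3} (-1)^j C(3,j)(7-j)!
= C(3,0)·7! - C(3,1)·6! + C(3,2)·5! - C(3,3)·4!
= 5040 - 2160 + 360 - 24
= 3216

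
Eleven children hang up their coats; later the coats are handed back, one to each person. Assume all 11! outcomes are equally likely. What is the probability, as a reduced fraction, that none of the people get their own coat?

1468457/3991680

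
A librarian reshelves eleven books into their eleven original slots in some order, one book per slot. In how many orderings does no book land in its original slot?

The subfactorial !11 = [11!/e] (nearest integer).
11! = 39916800, and 39916800/e ≈ 14684570.08, so !11 = 14684570.

14684570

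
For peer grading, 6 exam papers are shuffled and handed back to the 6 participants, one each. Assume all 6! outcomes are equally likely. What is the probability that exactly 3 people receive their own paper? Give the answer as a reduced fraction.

Favorable outcomes: C(6,3)·!3 = 20·2 = 40.
Total outcomes: 6! = 720.
Probability = 40/720 = 1/18.

1/18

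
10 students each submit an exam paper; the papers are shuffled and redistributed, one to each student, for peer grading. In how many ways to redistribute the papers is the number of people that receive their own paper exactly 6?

Choose which 6 of the 10 are fixed: C(10,6) = 210.
The remaining 4 must be deranged: !4 = 9.
Total: 210 × 9 = 1890.

1890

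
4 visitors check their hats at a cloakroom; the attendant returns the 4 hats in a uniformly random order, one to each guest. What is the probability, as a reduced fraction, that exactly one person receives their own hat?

1/3

Favorable outcomes: C(4,1)·!3 = 4·2 = 8.
Total outcomes: 4! = 24.
Probability = 8/24 = 1/3.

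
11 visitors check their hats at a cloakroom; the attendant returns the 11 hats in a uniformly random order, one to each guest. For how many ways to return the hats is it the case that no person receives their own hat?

By inclusion-exclusion, !11 = Σ (-1)^k · 11!/k! for k=0..11
= 11! - 11!/1! + 11!/2! - 11!/3! + 11!/4! - 11!/5! + 11!/6! - 11!/7! + 11!/8! - 11!/9! + 11!/10! - 11!/11!
= 39916800 - 39916800 + 19958400 - 6652800 + 1663200 - 332640 + 55440 - 7920 + 990 - 110 + 11 - 1
= 14684570

14684570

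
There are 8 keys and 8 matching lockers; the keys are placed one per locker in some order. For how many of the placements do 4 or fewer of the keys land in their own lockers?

40179

# with exactly i fixed is C(8,i)·!(8-i); sum over i=0..4:
  i=0: C(8,0)·!8 = 1·14833 = 14833
  i=1: C(8,1)·!7 = 8·1854 = 14832
  i=2: C(8,2)·!6 = 28·265 = 7420
  i=3: C(8,3)·!5 = 56·44 = 2464
  i=4: C(8,4)·!4 = 70·9 = 630
Total = 40179.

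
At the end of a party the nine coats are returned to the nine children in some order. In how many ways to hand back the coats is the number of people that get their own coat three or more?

29143

# with exactly i fixed is C(9,i)·!(9-i); sum over i=3..9:
  i=3: C(9,3)·!6 = 84·265 = 22260
  i=4: C(9,4)·!5 = 126·44 = 5544
  i=5: C(9,5)·!4 = 126·9 = 1134
  i=6: C(9,6)·!3 = 84·2 = 168
  i=7: C(9,7)·!2 = 36·1 = 36
  i=8: C(9,8)·!1 = 9·0 = 0
  i=9: C(9,9)·!0 = 1·1 = 1
Total = 29143.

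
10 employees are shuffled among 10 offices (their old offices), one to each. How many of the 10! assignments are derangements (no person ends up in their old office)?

1334961

The subfactorial !10 = [10!/e] (nearest integer).
10! = 3628800, and 3628800/e ≈ 1334960.92, so !10 = 1334961.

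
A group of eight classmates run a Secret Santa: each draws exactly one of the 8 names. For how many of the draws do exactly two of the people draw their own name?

7420

Choose which 2 of the 8 are fixed: C(8,2) = 28.
The other 6 form a derangement: !6 = 265.
Total: 28 × 265 = 7420.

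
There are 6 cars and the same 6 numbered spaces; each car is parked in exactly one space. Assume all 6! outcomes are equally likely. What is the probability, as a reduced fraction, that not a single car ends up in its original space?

53/144

Favorable outcomes: !6 = 265.
Total outcomes: 6! = 720.
Probability = 265/720 = 53/144.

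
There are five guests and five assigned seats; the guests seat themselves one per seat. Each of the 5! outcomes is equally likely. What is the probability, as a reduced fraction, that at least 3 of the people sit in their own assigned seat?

11/120

Favorable outcomes: Σ_{i≥3} C(5,i)·!(5-i) = 10·1 + 5·0 + 1·1 = 11.
Total outcomes: 5! = 120.
Probability = 11/120 = 11/120.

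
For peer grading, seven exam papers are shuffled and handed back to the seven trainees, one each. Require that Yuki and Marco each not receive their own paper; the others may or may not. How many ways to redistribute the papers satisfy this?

3720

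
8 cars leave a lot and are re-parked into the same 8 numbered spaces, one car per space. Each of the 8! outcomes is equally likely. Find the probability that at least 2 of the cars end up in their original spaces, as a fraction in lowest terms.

2131/8064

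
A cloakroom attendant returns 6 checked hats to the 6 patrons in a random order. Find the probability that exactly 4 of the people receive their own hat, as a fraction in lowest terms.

1/48

Favorable outcomes: C(6,4)·!2 = 15·1 = 15.
Total outcomes: 6! = 720.
Probability = 15/720 = 1/48.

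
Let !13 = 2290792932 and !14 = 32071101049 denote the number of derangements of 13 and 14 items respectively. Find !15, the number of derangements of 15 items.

481066515734

!15 = (15-1)·(!14 + !13) = 14·(32071101049 + 2290792932) = 14·34361893981 = 481066515734.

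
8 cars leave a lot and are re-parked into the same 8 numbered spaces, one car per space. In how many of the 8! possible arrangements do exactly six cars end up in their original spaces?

28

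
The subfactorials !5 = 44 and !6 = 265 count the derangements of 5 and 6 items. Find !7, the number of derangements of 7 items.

1854

!7 = (7-1)·(!6 + !5) = 6·(265 + 44) = 6·309 = 1854.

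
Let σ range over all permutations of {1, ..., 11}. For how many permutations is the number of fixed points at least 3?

3205379

Sum C(11,i)·!(11-i) for i = 3..11:
  i=3: C(11,3)·!8 = 165·14833 = 2447445
  i=4: C(11,4)·!7 = 330·1854 = 611820
  i=5: C(11,5)·!6 = 462·265 = 122430
  i=6: C(11,6)·!5 = 462·44 = 20328
  i=7: C(11,7)·!4 = 330·9 = 2970
  i=8: C(11,8)·!3 = 165·2 = 330
  i=9: C(11,9)·!2 = 55·1 = 55
  i=10: C(11,10)·!1 = 11·0 = 0
  i=11: C(11,11)·!0 = 1·1 = 1
Total = 3205379.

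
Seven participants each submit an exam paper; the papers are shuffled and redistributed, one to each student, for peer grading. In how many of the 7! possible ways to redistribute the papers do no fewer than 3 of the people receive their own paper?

407

# with exactly i fixed is C(7,i)·!(7-i); sum over i=3..7:
  i=3: C(7,3)·!4 = 35·9 = 315
  i=4: C(7,4)·!3 = 35·2 = 70
  i=5: C(7,5)·!2 = 21·1 = 21
  i=6: C(7,6)·!1 = 7·0 = 0
  i=7: C(7,7)·!0 = 1·1 = 1
Total = 407.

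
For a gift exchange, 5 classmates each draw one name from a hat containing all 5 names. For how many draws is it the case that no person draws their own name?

Recurrence: !5 = 5·!4 + (-1)^5.
!5 = 5·9 - 1 = 44

44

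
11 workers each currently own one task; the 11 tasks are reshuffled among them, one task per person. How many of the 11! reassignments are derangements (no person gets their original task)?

The subfactorial !11 = [11!/e] (nearest integer).
11! = 39916800, and 39916800/e ≈ 14684570.08, so !11 = 14684570.

14684570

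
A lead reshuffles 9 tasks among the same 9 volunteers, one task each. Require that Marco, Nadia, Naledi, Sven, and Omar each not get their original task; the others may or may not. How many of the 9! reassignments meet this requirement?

Inclusion-exclusion on the 5 forbidden self-matches:
Σ_{j=0}^{5} (-1)^j C(5,j)(9-j)!
= C(5,0)·9! - C(5,1)·8! + C(5,2)·7! - C(5,3)·6! + C(5,4)·5! - C(5,5)·4!
= 362880 - 201600 + 50400 - 7200 + 600 - 24
= 205056

205056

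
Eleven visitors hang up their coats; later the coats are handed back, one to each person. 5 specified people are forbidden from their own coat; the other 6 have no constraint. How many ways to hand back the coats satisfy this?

25022880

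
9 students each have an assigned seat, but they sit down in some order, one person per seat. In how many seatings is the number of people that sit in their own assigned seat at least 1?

Sum C(9,i)·!(9-i) for i = 1..9:
  i=1: C(9,1)·!8 = 9·14833 = 133497
  i=2: C(9,2)·!7 = 36·1854 = 66744
  i=3: C(9,3)·!6 = 84·265 = 22260
  i=4: C(9,4)·!5 = 126·44 = 5544
  i=5: C(9,5)·!4 = 126·9 = 1134
  i=6: C(9,6)·!3 = 84·2 = 168
  i=7: C(9,7)·!2 = 36·1 = 36
  i=8: C(9,8)·!1 = 9·0 = 0
  i=9: C(9,9)·!0 = 1·1 = 1
Total = 229384.

229384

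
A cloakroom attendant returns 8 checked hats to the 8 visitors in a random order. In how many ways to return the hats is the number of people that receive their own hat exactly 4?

630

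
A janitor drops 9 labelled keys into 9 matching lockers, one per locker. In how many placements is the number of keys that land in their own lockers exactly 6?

Pick the 6 fixed positions: C(9,6) = 84 ways.
The remaining 3 must be deranged: !3 = 2.
Total: 84 × 2 = 168.

168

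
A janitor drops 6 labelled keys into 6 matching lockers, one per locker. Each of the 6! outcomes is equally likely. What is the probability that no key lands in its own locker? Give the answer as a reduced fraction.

53/144

Favorable outcomes: !6 = 265.
Total outcomes: 6! = 720.
Probability = 265/720 = 53/144.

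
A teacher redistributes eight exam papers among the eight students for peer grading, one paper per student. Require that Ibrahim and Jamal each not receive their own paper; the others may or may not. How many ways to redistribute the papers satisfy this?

30960

Inclusion-exclusion on the 2 forbidden self-matches:
Σ_{j=0}^{2} (-1)^j C(2,j)(8-j)!
= C(2,0)·8! - C(2,1)·7! + C(2,2)·6!
= 40320 - 10080 + 720
= 30960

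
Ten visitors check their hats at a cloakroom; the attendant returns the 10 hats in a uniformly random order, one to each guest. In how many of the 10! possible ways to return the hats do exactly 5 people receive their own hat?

Choose which 5 of the 10 are fixed: C(10,5) = 252.
The other 5 form a derangement: !5 = 44.
Total: 252 × 44 = 11088.

11088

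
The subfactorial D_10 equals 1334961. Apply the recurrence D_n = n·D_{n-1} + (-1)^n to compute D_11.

14684570

D_11 = 11·1334961 - 1 = 14684570.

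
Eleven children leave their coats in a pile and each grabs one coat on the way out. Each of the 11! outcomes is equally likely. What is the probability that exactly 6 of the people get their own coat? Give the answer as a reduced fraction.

Favorable outcomes: C(11,6)·!5 = 462·44 = 20328.
Total outcomes: 11! = 39916800.
Probability = 20328/39916800 = 11/21600.

11/21600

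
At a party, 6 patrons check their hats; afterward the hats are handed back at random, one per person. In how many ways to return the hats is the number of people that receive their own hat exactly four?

15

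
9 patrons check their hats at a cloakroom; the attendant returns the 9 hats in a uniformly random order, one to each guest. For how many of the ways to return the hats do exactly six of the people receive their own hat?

Choose which 6 of the 9 are fixed: C(9,6) = 84.
The other 3 form a derangement: !3 = 2.
Total: 84 × 2 = 168.

168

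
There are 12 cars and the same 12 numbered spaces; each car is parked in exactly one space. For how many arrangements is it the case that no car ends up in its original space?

176214841

The subfactorial !12 = [12!/e] (nearest integer).
12! = 479001600, and 479001600/e ≈ 176214840.93, so !12 = 176214841.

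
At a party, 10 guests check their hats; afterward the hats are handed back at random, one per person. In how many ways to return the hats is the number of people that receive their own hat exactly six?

1890

Choose which 6 of the 10 are fixed: C(10,6) = 210.
The other 4 form a derangement: !4 = 9.
Total: 210 × 9 = 1890.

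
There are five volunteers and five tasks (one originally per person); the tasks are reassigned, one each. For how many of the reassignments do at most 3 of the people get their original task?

# with exactly i fixed is C(5,i)·!(5-i); sum over i=0..3:
  i=0: C(5,0)·!5 = 1·44 = 44
  i=1: C(5,1)·!4 = 5·9 = 45
  i=2: C(5,2)·!3 = 10·2 = 20
  i=3: C(5,3)·!2 = 10·1 = 10
Total = 119.

119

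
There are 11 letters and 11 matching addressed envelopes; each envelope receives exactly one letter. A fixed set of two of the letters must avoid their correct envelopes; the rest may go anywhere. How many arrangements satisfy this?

33022080

Let A_j be the event that the j-th constrained one is fixed. By inclusion-exclusion over the 2 events:
Σ_{j=0}^{2} (-1)^j C(2,j)(11-j)!
= C(2,0)·11! - C(2,1)·10! + C(2,2)·9!
= 39916800 - 7257600 + 362880
= 33022080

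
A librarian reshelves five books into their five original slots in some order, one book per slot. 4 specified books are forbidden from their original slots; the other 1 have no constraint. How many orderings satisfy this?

53

Inclusion-exclusion on the 4 forbidden self-matches:
Σ_{j=0}^{4} (-1)^j C(4,j)(5-j)!
= C(4,0)·5! - C(4,1)·4! + C(4,2)·3! - C(4,3)·2! + C(4,4)·1!
= 120 - 96 + 36 - 8 + 1
= 53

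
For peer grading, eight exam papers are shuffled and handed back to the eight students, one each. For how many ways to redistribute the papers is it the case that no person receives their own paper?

14833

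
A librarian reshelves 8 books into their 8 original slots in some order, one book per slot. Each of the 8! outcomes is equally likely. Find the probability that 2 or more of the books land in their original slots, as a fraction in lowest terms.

Favorable outcomes: Σ_{i≥2} C(8,i)·!(8-i) = 28·265 + 56·44 + 70·9 + 56·2 + 28·1 + 8·0 + 1·1 = 10655.
Total outcomes: 8! = 40320.
Probability = 10655/40320 = 2131/8064.

2131/8064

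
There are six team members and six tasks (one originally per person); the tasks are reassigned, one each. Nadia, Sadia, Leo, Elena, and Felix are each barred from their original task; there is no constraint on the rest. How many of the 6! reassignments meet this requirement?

309

Inclusion-exclusion on the 5 forbidden self-matches:
Σ_{j=0}^{5} (-1)^j C(5,j)(6-j)!
= C(5,0)·6! - C(5,1)·5! + C(5,2)·4! - C(5,3)·3! + C(5,4)·2! - C(5,5)·1!
= 720 - 600 + 240 - 60 + 10 - 1
= 309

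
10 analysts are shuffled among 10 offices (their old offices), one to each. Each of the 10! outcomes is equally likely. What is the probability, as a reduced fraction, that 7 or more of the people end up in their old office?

143/1814400

Favorable outcomes: Σ_{i≥7} C(10,i)·!(10-i) = 120·2 + 45·1 + 10·0 + 1·1 = 286.
Total outcomes: 10! = 3628800.
Probability = 286/3628800 = 143/1814400.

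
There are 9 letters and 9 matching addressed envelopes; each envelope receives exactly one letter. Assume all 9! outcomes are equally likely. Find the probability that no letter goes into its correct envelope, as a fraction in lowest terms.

16687/45360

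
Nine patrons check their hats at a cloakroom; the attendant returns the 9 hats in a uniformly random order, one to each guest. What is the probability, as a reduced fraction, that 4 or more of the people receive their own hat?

6883/362880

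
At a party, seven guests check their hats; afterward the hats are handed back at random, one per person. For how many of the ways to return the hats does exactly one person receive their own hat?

Pick the single fixed position: C(7,1) = 7 ways.
The remaining 6 must be deranged: !6 = 265.
Total: 7 × 265 = 1855.

1855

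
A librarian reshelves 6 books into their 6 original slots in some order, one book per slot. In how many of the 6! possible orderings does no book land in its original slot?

265

By inclusion-exclusion, !6 = Σ (-1)^k · 6!/k! for k=0..6
= 6! - 6!/1! + 6!/2! - 6!/3! + 6!/4! - 6!/5! + 6!/6!
= 720 - 720 + 360 - 120 + 30 - 6 + 1
= 265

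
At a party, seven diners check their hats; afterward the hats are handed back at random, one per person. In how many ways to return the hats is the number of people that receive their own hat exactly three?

315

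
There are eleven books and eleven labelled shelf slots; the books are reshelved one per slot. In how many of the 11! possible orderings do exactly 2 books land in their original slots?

7342280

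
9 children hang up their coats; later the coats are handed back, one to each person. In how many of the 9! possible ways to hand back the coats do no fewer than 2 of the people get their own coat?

# with exactly i fixed is C(9,i)·!(9-i); sum over i=2..9:
  i=2: C(9,2)·!7 = 36·1854 = 66744
  i=3: C(9,3)·!6 = 84·265 = 22260
  i=4: C(9,4)·!5 = 126·44 = 5544
  i=5: C(9,5)·!4 = 126·9 = 1134
  i=6: C(9,6)·!3 = 84·2 = 168
  i=7: C(9,7)·!2 = 36·1 = 36
  i=8: C(9,8)·!1 = 9·0 = 0
  i=9: C(9,9)·!0 = 1·1 = 1
Total = 95887.

95887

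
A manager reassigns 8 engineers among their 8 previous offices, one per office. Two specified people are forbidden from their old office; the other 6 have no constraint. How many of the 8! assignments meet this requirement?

Let A_j be the event that the j-th constrained one is fixed. By inclusion-exclusion over the 2 events:
Σ_{j=0}^{2} (-1)^j C(2,j)(8-j)!
= C(2,0)·8! - C(2,1)·7! + C(2,2)·6!
= 40320 - 10080 + 720
= 30960

30960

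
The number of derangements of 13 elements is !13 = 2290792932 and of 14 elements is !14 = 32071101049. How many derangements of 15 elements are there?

!15 = (15-1)·(!14 + !13) = 14·(32071101049 + 2290792932) = 14·34361893981 = 481066515734.

481066515734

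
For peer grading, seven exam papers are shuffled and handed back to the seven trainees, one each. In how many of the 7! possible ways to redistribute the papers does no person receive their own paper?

1854

Recurrence: !7 = 6·(!6 + !5).
!7 = 6·(265 + 44) = 6·309 = 1854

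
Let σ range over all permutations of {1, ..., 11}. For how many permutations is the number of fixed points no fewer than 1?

Sum C(11,i)·!(11-i) for i = 1..11:
  i=1: C(11,1)·!10 = 11·1334961 = 14684571
  i=2: C(11,2)·!9 = 55·133496 = 7342280
  i=3: C(11,3)·!8 = 165·14833 = 2447445
  i=4: C(11,4)·!7 = 330·1854 = 611820
  i=5: C(11,5)·!6 = 462·265 = 122430
  i=6: C(11,6)·!5 = 462·44 = 20328
  i=7: C(11,7)·!4 = 330·9 = 2970
  i=8: C(11,8)·!3 = 165·2 = 330
  i=9: C(11,9)·!2 = 55·1 = 55
  i=10: C(11,10)·!1 = 11·0 = 0
  i=11: C(11,11)·!0 = 1·1 = 1
Total = 25232230.

25232230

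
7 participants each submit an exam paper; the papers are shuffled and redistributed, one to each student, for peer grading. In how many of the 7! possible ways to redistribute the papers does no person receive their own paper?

1854

Recurrence: !7 = 7·!6 + (-1)^7.
!7 = 7·265 - 1 = 1854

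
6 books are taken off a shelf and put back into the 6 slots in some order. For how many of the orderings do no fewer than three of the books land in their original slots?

Sum C(6,i)·!(6-i) for i = 3..6:
  i=3: C(6,3)·!3 = 20·2 = 40
  i=4: C(6,4)·!2 = 15·1 = 15
  i=5: C(6,5)·!1 = 6·0 = 0
  i=6: C(6,6)·!0 = 1·1 = 1
Total = 56.

56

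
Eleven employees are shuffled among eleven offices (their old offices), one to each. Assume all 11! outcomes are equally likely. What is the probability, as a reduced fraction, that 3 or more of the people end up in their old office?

3205379/39916800

Favorable outcomes: Σ_{i≥3} C(11,i)·!(11-i) = 165·14833 + 330·1854 + 462·265 + 462·44 + 330·9 + 165·2 + 55·1 + 11·0 + 1·1 = 3205379.
Total outcomes: 11! = 39916800.
Probability = 3205379/39916800 = 3205379/39916800.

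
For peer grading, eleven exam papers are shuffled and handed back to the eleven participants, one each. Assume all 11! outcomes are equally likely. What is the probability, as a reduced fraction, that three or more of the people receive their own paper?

Favorable outcomes: Σ_{i≥3} C(11,i)·!(11-i) = 165·14833 + 330·1854 + 462·265 + 462·44 + 330·9 + 165·2 + 55·1 + 11·0 + 1·1 = 3205379.
Total outcomes: 11! = 39916800.
Probability = 3205379/39916800 = 3205379/39916800.

3205379/39916800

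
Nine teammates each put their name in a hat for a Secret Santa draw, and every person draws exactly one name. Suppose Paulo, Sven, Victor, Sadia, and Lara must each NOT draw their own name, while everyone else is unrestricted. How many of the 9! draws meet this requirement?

205056

Inclusion-exclusion on the 5 forbidden self-matches:
Σ_{j=0}^{5} (-1)^j C(5,j)(9-j)!
= C(5,0)·9! - C(5,1)·8! + C(5,2)·7! - C(5,3)·6! + C(5,4)·5! - C(5,5)·4!
= 362880 - 201600 + 50400 - 7200 + 600 - 24
= 205056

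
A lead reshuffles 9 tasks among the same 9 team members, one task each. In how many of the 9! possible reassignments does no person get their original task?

133496

By inclusion-exclusion, !9 = Σ (-1)^k · 9!/k! for k=0..9
= 9! - 9!/1! + 9!/2! - 9!/3! + 9!/4! - 9!/5! + 9!/6! - 9!/7! + 9!/8! - 9!/9!
= 362880 - 362880 + 181440 - 60480 + 15120 - 3024 + 504 - 72 + 9 - 1
= 133496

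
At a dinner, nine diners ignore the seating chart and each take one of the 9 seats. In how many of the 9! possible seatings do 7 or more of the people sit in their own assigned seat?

37

# with exactly i fixed is C(9,i)·!(9-i); sum over i=7..9:
  i=7: C(9,7)·!2 = 36·1 = 36
  i=8: C(9,8)·!1 = 9·0 = 0
  i=9: C(9,9)·!0 = 1·1 = 1
Total = 37.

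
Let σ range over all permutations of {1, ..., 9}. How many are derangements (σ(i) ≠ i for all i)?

133496

!9 is the nearest integer to 9!/e.
9! = 362880, and 362880/e ≈ 133496.09, so !9 = 133496.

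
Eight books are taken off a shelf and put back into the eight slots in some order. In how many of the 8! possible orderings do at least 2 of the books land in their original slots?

10655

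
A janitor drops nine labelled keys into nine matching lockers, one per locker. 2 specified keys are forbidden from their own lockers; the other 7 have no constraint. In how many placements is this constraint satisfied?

287280

Let A_j be the event that the j-th constrained one is fixed. By inclusion-exclusion over the 2 events:
Σ_{j=0}^{2} (-1)^j C(2,j)(9-j)!
= C(2,0)·9! - C(2,1)·8! + C(2,2)·7!
= 362880 - 80640 + 5040
= 287280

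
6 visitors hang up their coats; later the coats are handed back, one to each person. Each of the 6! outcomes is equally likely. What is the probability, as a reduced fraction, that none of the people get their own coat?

53/144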